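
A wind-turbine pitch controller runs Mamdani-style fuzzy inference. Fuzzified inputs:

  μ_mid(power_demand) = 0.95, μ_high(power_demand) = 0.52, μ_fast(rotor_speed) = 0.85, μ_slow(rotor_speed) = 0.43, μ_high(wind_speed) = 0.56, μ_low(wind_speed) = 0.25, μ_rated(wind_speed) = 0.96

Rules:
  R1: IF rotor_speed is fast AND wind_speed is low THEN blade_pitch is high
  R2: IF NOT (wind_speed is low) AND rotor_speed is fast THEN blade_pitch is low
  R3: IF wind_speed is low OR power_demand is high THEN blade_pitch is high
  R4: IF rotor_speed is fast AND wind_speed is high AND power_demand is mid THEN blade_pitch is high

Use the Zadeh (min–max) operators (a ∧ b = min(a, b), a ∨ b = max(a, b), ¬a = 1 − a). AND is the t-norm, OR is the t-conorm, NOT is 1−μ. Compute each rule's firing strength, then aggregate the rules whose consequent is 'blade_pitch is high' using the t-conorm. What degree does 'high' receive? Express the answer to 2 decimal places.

R1: fast=0.85, low=0.25; AND[min(a, b)] → w = 0.25
R2: ¬low=1−0.25=0.75, fast=0.85; AND[min(a, b)] → w = 0.75
R3: low=0.25, high=0.52; OR[max(a, b)] → w = 0.52
R4: fast=0.85, high=0.56, mid=0.95; AND[min(a, b)] → w = 0.56
Rules with consequent 'high': {R1, R3, R4} → strengths 0.25, 0.52, 0.56
Aggregate via t-conorm [max(a, b)]: 0.56

0.56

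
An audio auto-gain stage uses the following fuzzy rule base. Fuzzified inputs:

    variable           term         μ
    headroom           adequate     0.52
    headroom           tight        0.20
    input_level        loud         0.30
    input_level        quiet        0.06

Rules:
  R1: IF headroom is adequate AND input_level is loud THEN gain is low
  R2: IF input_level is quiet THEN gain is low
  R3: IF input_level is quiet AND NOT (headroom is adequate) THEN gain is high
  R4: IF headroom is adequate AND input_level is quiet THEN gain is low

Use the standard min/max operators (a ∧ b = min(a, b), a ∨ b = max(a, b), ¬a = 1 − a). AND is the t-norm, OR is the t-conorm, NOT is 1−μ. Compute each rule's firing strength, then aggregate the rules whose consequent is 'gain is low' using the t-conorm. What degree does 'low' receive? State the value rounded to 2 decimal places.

0.30

R1: adequate=0.52, loud=0.30; AND[min(a, b)] → w = 0.30
R2: quiet=0.06 → w = 0.06
R3: quiet=0.06, ¬adequate=1−0.52=0.48; AND[min(a, b)] → w = 0.06
R4: adequate=0.52, quiet=0.06; AND[min(a, b)] → w = 0.06
Rules with consequent 'low': {R1, R2, R4} → strengths 0.30, 0.06, 0.06
Aggregate via t-conorm [max(a, b)]: 0.30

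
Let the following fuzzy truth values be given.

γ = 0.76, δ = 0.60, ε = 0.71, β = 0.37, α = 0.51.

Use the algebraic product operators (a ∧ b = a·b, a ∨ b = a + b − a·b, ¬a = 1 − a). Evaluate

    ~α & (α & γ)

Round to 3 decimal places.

0.190

~α = 1 − 0.5100 = 0.4900
α & γ = a·b on (0.5100, 0.7600) = 0.3876
~α & (α & γ) = a·b on (0.4900, 0.3876) = 0.1899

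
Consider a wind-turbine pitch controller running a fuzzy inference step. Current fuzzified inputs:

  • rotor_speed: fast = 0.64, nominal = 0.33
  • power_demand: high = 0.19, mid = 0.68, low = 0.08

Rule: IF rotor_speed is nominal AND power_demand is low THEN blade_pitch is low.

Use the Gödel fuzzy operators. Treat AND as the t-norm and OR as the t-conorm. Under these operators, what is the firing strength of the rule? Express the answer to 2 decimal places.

firing strength: nominal=0.33, low=0.08; AND[min(a, b)] → w = 0.08

0.08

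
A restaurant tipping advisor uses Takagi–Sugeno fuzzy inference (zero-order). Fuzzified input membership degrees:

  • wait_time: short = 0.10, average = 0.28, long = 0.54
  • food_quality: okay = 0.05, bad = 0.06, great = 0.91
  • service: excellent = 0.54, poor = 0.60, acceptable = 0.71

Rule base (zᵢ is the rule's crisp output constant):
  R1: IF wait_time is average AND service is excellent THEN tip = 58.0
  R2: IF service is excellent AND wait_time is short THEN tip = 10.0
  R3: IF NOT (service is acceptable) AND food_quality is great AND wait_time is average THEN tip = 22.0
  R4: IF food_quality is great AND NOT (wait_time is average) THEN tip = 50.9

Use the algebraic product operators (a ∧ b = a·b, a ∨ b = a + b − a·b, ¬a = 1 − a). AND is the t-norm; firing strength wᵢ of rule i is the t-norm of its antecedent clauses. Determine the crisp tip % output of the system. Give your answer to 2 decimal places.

47.40

R1 (z=58.0): average=0.28, excellent=0.54; AND[a·b] → w = 0.1512
R2 (z=10.0): excellent=0.54, short=0.10; AND[a·b] → w = 0.0540
R3 (z=22.0): ¬acceptable=1−0.71=0.29, great=0.91, average=0.28; AND[a·b] → w = 0.0739
R4 (z=50.9): great=0.91, ¬average=1−0.28=0.72; AND[a·b] → w = 0.6552
Weighted average = (0.1512·58.0 + 0.0540·10.0 + 0.0739·22.0 + 0.6552·50.9) / (0.1512 + 0.0540 + 0.0739 + 0.6552)
  = 44.2849 / 0.9343 = 47.40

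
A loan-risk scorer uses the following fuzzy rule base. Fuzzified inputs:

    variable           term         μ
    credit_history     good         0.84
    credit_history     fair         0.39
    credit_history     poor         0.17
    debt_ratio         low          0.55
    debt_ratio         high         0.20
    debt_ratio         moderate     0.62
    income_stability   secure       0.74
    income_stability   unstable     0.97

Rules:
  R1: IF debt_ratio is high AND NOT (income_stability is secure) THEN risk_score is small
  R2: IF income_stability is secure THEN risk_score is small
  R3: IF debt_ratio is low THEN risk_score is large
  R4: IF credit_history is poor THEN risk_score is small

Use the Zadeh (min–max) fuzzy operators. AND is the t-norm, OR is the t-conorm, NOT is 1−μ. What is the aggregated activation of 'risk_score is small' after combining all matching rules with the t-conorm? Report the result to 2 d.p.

R1: high=0.20, ¬secure=1−0.74=0.26; AND[min(a, b)] → w = 0.20
R2: secure=0.74 → w = 0.74
R3: low=0.55 → w = 0.55
R4: poor=0.17 → w = 0.17
Rules with consequent 'small': {R1, R2, R4} → strengths 0.20, 0.74, 0.17
Aggregate via t-conorm [max(a, b)]: 0.74

0.74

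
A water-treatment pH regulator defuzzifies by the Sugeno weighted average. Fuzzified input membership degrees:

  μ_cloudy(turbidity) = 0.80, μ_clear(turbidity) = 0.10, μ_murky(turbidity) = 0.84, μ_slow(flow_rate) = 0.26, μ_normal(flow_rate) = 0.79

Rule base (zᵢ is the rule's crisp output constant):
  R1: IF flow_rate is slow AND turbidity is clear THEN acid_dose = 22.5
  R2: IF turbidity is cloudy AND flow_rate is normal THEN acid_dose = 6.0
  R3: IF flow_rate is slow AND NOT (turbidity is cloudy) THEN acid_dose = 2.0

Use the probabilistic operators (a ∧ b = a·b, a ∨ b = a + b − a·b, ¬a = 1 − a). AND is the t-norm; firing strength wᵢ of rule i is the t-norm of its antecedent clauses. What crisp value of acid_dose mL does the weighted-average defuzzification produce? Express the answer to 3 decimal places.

6.311

R1 (z=22.5): slow=0.26, clear=0.10; AND[a·b] → w = 0.0260
R2 (z=6.0): cloudy=0.80, normal=0.79; AND[a·b] → w = 0.6320
R3 (z=2.0): slow=0.26, ¬cloudy=1−0.80=0.20; AND[a·b] → w = 0.0520
Weighted average = (0.0260·22.5 + 0.6320·6.0 + 0.0520·2.0) / (0.0260 + 0.6320 + 0.0520)
  = 4.4810 / 0.7100 = 6.311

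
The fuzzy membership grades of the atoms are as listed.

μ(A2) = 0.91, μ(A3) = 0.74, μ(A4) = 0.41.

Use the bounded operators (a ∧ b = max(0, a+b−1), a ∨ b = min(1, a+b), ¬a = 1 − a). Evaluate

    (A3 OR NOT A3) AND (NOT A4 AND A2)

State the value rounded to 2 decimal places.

NOT A3 = 1 − 0.74 = 0.26
A3 OR NOT A3 = min(1, a+b) on (0.74, 0.26) = 1.00
NOT A4 = 1 − 0.41 = 0.59
NOT A4 AND A2 = max(0, a+b−1) on (0.59, 0.91) = 0.50
(A3 OR NOT A3) AND (NOT A4 AND A2) = max(0, a+b−1) on (1.00, 0.50) = 0.50

0.50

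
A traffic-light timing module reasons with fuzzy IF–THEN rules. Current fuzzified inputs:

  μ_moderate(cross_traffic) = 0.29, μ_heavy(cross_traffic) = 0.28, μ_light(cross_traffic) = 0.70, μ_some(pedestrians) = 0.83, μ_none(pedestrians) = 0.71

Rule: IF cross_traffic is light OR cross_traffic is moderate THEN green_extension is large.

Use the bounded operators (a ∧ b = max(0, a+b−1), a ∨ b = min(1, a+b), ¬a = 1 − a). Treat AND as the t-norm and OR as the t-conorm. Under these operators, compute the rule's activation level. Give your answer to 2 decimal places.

firing strength: light=0.70, moderate=0.29; OR[min(1, a+b)] → w = 0.99

0.99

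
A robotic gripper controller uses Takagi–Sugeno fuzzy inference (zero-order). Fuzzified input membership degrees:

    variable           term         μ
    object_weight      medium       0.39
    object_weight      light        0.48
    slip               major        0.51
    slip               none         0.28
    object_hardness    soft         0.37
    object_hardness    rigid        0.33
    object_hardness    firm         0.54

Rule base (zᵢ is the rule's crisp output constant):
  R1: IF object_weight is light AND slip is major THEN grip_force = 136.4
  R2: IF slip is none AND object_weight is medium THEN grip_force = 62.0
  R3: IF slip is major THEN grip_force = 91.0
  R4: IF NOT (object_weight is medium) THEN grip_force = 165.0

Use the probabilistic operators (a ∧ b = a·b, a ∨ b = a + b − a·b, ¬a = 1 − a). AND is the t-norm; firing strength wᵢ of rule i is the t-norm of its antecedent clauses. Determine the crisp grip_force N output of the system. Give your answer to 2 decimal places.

127.02

R1 (z=136.4): light=0.48, major=0.51; AND[a·b] → w = 0.2448
R2 (z=62.0): none=0.28, medium=0.39; AND[a·b] → w = 0.1092
R3 (z=91.0): major=0.51 → w = 0.5100
R4 (z=165.0): ¬medium=1−0.39=0.61 → w = 0.6100
Weighted average = (0.2448·136.4 + 0.1092·62.0 + 0.5100·91.0 + 0.6100·165.0) / (0.2448 + 0.1092 + 0.5100 + 0.6100)
  = 187.2211 / 1.4740 = 127.02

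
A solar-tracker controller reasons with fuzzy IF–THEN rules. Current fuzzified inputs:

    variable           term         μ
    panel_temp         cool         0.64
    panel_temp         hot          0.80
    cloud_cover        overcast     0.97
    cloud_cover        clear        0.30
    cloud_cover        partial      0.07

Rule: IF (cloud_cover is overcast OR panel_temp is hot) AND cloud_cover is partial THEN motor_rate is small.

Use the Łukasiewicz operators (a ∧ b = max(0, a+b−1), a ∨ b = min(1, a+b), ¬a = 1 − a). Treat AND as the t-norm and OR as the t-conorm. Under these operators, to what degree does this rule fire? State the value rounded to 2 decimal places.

firing strength: (overcast=0.97 OR hot=0.80) = 1.00; AND[max(0, a+b−1)] with partial=0.07 → w = 0.07

0.07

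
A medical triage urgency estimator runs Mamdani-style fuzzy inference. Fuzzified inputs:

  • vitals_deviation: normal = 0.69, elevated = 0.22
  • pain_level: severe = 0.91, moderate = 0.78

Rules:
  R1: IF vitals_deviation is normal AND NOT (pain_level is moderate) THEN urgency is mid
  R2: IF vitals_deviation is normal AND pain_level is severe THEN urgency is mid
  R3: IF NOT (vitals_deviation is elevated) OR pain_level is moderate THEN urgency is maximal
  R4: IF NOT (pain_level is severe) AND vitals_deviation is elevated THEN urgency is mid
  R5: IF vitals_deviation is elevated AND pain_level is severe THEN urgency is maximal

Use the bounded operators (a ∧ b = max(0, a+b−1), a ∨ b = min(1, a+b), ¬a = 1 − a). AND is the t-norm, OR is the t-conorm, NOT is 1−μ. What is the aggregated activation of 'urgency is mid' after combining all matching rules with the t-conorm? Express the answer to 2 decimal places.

R1: normal=0.69, ¬moderate=1−0.78=0.22; AND[max(0, a+b−1)] → w = 0.00
R2: normal=0.69, severe=0.91; AND[max(0, a+b−1)] → w = 0.60
R3: ¬elevated=1−0.22=0.78, moderate=0.78; OR[min(1, a+b)] → w = 1.00
R4: ¬severe=1−0.91=0.09, elevated=0.22; AND[max(0, a+b−1)] → w = 0.00
R5: elevated=0.22, severe=0.91; AND[max(0, a+b−1)] → w = 0.13
Rules with consequent 'mid': {R1, R2, R4} → strengths 0.00, 0.60, 0.00
Aggregate via t-conorm [min(1, a+b)]: 0.60

0.60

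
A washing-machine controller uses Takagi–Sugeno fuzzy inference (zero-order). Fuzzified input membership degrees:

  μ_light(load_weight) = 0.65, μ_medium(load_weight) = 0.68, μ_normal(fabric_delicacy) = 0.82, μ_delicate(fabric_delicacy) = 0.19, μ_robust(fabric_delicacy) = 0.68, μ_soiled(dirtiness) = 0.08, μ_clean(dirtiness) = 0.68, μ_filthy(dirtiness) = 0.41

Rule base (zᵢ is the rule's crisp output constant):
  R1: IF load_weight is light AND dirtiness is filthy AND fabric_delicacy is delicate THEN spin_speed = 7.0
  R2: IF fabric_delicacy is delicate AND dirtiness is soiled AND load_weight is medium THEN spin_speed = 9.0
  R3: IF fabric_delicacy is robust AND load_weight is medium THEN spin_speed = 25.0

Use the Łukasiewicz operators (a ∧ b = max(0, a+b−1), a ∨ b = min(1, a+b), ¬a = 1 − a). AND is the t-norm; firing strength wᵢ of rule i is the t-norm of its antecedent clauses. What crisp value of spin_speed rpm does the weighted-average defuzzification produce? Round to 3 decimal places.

R1 (z=7.0): light=0.65, filthy=0.41, delicate=0.19; AND[max(0, a+b−1)] → w = 0.00
R2 (z=9.0): delicate=0.19, soiled=0.08, medium=0.68; AND[max(0, a+b−1)] → w = 0.00
R3 (z=25.0): robust=0.68, medium=0.68; AND[max(0, a+b−1)] → w = 0.36
Weighted average = (0.00·7.0 + 0.00·9.0 + 0.36·25.0) / (0.00 + 0.00 + 0.36)
  = 9.0000 / 0.3600 = 25.000

25.000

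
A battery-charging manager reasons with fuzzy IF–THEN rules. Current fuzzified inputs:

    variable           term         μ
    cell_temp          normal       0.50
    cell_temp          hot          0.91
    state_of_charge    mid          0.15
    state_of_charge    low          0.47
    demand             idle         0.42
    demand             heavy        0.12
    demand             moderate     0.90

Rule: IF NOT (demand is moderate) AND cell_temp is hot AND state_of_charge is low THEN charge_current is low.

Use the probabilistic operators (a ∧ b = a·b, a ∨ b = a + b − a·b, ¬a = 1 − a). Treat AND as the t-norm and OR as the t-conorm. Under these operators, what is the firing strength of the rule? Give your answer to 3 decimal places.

0.043

firing strength: ¬moderate=1−0.90=0.10, hot=0.91, low=0.47; AND[a·b] → w = 0.0428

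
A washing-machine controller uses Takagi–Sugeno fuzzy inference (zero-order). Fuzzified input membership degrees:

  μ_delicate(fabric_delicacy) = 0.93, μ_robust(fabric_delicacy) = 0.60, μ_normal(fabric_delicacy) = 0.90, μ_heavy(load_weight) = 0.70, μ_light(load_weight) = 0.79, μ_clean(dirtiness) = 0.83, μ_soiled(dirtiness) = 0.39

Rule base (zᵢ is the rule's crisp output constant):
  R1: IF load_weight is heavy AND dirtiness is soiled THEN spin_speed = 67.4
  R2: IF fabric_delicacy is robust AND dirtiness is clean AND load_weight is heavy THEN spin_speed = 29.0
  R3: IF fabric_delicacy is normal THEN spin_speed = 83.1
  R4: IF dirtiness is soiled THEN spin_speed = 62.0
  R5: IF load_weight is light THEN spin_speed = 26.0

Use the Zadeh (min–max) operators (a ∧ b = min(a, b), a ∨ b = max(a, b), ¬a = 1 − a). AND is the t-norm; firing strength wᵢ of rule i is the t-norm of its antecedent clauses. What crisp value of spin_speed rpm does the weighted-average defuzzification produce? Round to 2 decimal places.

53.16

R1 (z=67.4): heavy=0.70, soiled=0.39; AND[min(a, b)] → w = 0.39
R2 (z=29.0): robust=0.60, clean=0.83, heavy=0.70; AND[min(a, b)] → w = 0.60
R3 (z=83.1): normal=0.90 → w = 0.90
R4 (z=62.0): soiled=0.39 → w = 0.39
R5 (z=26.0): light=0.79 → w = 0.79
Weighted average = (0.39·67.4 + 0.60·29.0 + 0.90·83.1 + 0.39·62.0 + 0.79·26.0) / (0.39 + 0.60 + 0.90 + 0.39 + 0.79)
  = 163.1960 / 3.0700 = 53.16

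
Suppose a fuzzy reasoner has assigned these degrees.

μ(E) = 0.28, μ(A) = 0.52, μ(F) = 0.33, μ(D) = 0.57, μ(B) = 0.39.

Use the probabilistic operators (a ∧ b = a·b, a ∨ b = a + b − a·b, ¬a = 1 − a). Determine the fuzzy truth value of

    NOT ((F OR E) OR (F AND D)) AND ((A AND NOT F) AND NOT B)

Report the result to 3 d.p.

F OR E = a + b − a·b on (0.3300, 0.2800) = 0.5176
F AND D = a·b on (0.3300, 0.5700) = 0.1881
(F OR E) OR (F AND D) = a + b − a·b on (0.5176, 0.1881) = 0.6083
NOT ((F OR E) OR (F AND D)) = 1 − 0.6083 = 0.3917
NOT F = 1 − 0.3300 = 0.6700
A AND NOT F = a·b on (0.5200, 0.6700) = 0.3484
NOT B = 1 − 0.3900 = 0.6100
(A AND NOT F) AND NOT B = a·b on (0.3484, 0.6100) = 0.2125
NOT ((F OR E) OR (F AND D)) AND ((A AND NOT F) AND NOT B) = a·b on (0.3917, 0.2125) = 0.0832

0.083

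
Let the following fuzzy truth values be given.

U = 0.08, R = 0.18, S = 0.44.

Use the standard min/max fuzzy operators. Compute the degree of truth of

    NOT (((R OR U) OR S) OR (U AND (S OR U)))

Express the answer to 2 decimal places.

R OR U = max(a, b) on (0.18, 0.08) = 0.18
(R OR U) OR S = max(a, b) on (0.18, 0.44) = 0.44
S OR U = max(a, b) on (0.44, 0.08) = 0.44
U AND (S OR U) = min(a, b) on (0.08, 0.44) = 0.08
((R OR U) OR S) OR (U AND (S OR U)) = max(a, b) on (0.44, 0.08) = 0.44
NOT (((R OR U) OR S) OR (U AND (S OR U))) = 1 − 0.44 = 0.56

0.56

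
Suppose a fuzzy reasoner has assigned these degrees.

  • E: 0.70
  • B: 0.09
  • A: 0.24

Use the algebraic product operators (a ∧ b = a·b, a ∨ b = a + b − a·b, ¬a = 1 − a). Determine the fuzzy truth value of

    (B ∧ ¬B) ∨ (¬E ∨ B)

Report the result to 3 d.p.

0.415

¬B = 1 − 0.0900 = 0.9100
B ∧ ¬B = a·b on (0.0900, 0.9100) = 0.0819
¬E = 1 − 0.7000 = 0.3000
¬E ∨ B = a + b − a·b on (0.3000, 0.0900) = 0.3630
(B ∧ ¬B) ∨ (¬E ∨ B) = a + b − a·b on (0.0819, 0.3630) = 0.4152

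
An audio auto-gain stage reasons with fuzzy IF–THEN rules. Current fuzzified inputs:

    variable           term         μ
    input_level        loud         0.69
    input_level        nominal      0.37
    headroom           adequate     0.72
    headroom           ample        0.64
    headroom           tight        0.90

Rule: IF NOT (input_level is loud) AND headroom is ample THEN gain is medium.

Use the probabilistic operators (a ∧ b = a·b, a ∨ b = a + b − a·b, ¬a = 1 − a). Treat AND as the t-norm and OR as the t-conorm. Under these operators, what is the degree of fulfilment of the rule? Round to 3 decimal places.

firing strength: ¬loud=1−0.69=0.31, ample=0.64; AND[a·b] → w = 0.1984

0.198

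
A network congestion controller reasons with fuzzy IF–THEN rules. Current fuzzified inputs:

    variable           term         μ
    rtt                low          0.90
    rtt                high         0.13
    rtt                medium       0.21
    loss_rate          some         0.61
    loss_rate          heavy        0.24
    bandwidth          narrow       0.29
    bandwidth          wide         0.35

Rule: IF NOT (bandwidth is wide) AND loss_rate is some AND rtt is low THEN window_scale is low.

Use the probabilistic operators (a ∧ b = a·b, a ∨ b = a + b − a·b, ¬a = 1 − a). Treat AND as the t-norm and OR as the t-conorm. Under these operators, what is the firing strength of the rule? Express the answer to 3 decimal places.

firing strength: ¬wide=1−0.35=0.65, some=0.61, low=0.90; AND[a·b] → w = 0.3569

0.357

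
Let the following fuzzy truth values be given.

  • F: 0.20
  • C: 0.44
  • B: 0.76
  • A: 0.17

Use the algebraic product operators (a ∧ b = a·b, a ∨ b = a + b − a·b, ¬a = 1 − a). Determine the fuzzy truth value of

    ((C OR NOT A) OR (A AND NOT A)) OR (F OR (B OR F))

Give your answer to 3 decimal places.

0.987

NOT A = 1 − 0.1700 = 0.8300
C OR NOT A = a + b − a·b on (0.4400, 0.8300) = 0.9048
NOT A = 1 − 0.1700 = 0.8300
A AND NOT A = a·b on (0.1700, 0.8300) = 0.1411
(C OR NOT A) OR (A AND NOT A) = a + b − a·b on (0.9048, 0.1411) = 0.9182
B OR F = a + b − a·b on (0.7600, 0.2000) = 0.8080
F OR (B OR F) = a + b − a·b on (0.2000, 0.8080) = 0.8464
((C OR NOT A) OR (A AND NOT A)) OR (F OR (B OR F)) = a + b − a·b on (0.9182, 0.8464) = 0.9874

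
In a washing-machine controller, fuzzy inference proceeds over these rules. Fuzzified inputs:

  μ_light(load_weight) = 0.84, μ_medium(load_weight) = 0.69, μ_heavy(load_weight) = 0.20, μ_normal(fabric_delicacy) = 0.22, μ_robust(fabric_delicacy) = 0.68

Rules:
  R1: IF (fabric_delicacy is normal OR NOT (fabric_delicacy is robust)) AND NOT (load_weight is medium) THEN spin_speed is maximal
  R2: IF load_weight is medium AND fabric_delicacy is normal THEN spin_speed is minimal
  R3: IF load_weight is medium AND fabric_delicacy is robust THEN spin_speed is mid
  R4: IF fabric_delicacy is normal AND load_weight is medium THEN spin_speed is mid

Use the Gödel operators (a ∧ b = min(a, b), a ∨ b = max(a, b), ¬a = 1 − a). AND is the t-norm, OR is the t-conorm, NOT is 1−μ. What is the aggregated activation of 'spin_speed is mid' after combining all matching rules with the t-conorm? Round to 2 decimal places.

R1: (normal=0.22 OR ¬robust=1−0.68=0.32) = 0.32; AND[min(a, b)] with ¬medium=1−0.69=0.31 → w = 0.31
R2: medium=0.69, normal=0.22; AND[min(a, b)] → w = 0.22
R3: medium=0.69, robust=0.68; AND[min(a, b)] → w = 0.68
R4: normal=0.22, medium=0.69; AND[min(a, b)] → w = 0.22
Rules with consequent 'mid': {R3, R4} → strengths 0.68, 0.22
Aggregate via t-conorm [max(a, b)]: 0.68

0.68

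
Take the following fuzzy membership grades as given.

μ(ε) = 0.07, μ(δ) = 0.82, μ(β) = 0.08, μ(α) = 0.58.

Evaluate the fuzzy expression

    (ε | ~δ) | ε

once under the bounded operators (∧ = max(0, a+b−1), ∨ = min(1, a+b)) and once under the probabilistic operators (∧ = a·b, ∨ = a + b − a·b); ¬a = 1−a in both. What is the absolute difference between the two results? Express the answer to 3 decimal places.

Under bounded:
  ~δ = 1 − 0.82 = 0.18
  ε | ~δ = min(1, a+b) on (0.07, 0.18) = 0.25
  (ε | ~δ) | ε = min(1, a+b) on (0.25, 0.07) = 0.32
  → value = 0.3200
Under probabilistic:
  ~δ = 1 − 0.8200 = 0.1800
  ε | ~δ = a + b − a·b on (0.0700, 0.1800) = 0.2374
  (ε | ~δ) | ε = a + b − a·b on (0.2374, 0.0700) = 0.2908
  → value = 0.2908
|0.3200 − 0.2908| = 0.029

0.029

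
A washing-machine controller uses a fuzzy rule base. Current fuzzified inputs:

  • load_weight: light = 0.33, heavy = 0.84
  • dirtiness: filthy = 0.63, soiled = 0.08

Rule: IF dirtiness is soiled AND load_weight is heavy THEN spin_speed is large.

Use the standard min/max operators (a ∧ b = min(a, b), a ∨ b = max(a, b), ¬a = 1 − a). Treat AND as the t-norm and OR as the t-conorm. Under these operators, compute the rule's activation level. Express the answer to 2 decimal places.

firing strength: soiled=0.08, heavy=0.84; AND[min(a, b)] → w = 0.08

0.08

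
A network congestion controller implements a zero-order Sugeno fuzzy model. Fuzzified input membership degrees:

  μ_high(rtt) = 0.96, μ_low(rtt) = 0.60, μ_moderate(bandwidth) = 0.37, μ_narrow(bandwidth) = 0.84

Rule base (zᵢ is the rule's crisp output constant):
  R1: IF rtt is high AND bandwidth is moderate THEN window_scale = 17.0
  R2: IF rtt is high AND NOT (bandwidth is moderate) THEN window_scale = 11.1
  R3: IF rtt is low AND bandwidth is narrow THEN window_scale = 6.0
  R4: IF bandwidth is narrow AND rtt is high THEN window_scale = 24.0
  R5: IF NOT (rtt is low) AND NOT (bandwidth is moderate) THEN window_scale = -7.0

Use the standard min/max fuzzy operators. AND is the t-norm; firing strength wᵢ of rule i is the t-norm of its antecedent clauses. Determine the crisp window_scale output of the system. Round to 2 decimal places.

R1 (z=17.0): high=0.96, moderate=0.37; AND[min(a, b)] → w = 0.37
R2 (z=11.1): high=0.96, ¬moderate=1−0.37=0.63; AND[min(a, b)] → w = 0.63
R3 (z=6.0): low=0.60, narrow=0.84; AND[min(a, b)] → w = 0.60
R4 (z=24.0): narrow=0.84, high=0.96; AND[min(a, b)] → w = 0.84
R5 (z=-7.0): ¬low=1−0.60=0.40, ¬moderate=1−0.37=0.63; AND[min(a, b)] → w = 0.40
Weighted average = (0.37·17.0 + 0.63·11.1 + 0.60·6.0 + 0.84·24.0 + 0.40·-7.0) / (0.37 + 0.63 + 0.60 + 0.84 + 0.40)
  = 34.2430 / 2.8400 = 12.06

12.06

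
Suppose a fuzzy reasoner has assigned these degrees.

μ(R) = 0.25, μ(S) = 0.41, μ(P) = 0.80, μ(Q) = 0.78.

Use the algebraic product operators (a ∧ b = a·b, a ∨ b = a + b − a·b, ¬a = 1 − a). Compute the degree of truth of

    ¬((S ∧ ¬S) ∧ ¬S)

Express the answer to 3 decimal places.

¬S = 1 − 0.4100 = 0.5900
S ∧ ¬S = a·b on (0.4100, 0.5900) = 0.2419
¬S = 1 − 0.4100 = 0.5900
(S ∧ ¬S) ∧ ¬S = a·b on (0.2419, 0.5900) = 0.1427
¬((S ∧ ¬S) ∧ ¬S) = 1 − 0.1427 = 0.8573

0.857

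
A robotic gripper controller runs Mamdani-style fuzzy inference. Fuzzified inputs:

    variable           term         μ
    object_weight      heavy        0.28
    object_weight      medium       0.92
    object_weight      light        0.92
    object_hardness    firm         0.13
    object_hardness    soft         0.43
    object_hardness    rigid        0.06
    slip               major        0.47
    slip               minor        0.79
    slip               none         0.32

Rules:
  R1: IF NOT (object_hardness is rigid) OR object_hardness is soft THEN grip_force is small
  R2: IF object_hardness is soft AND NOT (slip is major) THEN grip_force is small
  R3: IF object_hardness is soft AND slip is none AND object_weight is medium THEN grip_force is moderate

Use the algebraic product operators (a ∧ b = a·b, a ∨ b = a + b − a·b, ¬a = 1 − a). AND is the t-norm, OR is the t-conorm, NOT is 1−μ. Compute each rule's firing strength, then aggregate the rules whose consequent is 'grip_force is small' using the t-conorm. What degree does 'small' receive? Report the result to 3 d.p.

0.974

R1: ¬rigid=1−0.06=0.94, soft=0.43; OR[a + b − a·b] → w = 0.9658
R2: soft=0.43, ¬major=1−0.47=0.53; AND[a·b] → w = 0.2279
R3: soft=0.43, none=0.32, medium=0.92; AND[a·b] → w = 0.1266
Rules with consequent 'small': {R1, R2} → strengths 0.9658, 0.2279
Aggregate via t-conorm [a + b − a·b]: 0.9736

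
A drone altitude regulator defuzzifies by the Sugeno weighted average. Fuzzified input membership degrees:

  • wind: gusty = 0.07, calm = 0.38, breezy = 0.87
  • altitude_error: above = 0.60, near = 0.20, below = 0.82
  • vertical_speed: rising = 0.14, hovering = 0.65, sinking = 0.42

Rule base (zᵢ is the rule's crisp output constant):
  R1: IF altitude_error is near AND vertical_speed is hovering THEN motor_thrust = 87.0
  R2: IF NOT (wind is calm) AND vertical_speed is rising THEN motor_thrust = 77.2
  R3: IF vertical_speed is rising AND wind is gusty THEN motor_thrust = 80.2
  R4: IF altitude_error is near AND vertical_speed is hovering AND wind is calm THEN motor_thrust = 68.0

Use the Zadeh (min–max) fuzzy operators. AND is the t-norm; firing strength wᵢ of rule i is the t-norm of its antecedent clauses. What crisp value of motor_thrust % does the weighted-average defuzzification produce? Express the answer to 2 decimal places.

R1 (z=87.0): near=0.20, hovering=0.65; AND[min(a, b)] → w = 0.20
R2 (z=77.2): ¬calm=1−0.38=0.62, rising=0.14; AND[min(a, b)] → w = 0.14
R3 (z=80.2): rising=0.14, gusty=0.07; AND[min(a, b)] → w = 0.07
R4 (z=68.0): near=0.20, hovering=0.65, calm=0.38; AND[min(a, b)] → w = 0.20
Weighted average = (0.20·87.0 + 0.14·77.2 + 0.07·80.2 + 0.20·68.0) / (0.20 + 0.14 + 0.07 + 0.20)
  = 47.4220 / 0.6100 = 77.74

77.74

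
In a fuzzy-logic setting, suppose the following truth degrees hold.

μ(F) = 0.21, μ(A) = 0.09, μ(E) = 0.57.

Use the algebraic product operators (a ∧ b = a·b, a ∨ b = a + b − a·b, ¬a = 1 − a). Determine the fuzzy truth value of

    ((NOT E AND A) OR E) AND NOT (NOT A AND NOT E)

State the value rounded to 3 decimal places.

NOT E = 1 − 0.5700 = 0.4300
NOT E AND A = a·b on (0.4300, 0.0900) = 0.0387
(NOT E AND A) OR E = a + b − a·b on (0.0387, 0.5700) = 0.5866
NOT A = 1 − 0.0900 = 0.9100
NOT E = 1 − 0.5700 = 0.4300
NOT A AND NOT E = a·b on (0.9100, 0.4300) = 0.3913
NOT (NOT A AND NOT E) = 1 − 0.3913 = 0.6087
((NOT E AND A) OR E) AND NOT (NOT A AND NOT E) = a·b on (0.5866, 0.6087) = 0.3571

0.357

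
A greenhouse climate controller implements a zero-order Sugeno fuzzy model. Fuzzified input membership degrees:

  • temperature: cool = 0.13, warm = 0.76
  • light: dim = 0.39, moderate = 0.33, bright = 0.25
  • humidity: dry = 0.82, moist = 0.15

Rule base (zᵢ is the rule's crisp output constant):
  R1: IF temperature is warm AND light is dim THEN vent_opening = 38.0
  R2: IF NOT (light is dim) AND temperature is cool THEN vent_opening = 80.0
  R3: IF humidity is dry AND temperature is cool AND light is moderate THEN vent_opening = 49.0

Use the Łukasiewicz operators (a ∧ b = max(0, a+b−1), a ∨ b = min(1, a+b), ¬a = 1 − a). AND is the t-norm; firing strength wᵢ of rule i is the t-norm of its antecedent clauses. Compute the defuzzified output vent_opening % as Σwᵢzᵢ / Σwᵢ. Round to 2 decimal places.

R1 (z=38.0): warm=0.76, dim=0.39; AND[max(0, a+b−1)] → w = 0.15
R2 (z=80.0): ¬dim=1−0.39=0.61, cool=0.13; AND[max(0, a+b−1)] → w = 0.00
R3 (z=49.0): dry=0.82, cool=0.13, moderate=0.33; AND[max(0, a+b−1)] → w = 0.00
Weighted average = (0.15·38.0 + 0.00·80.0 + 0.00·49.0) / (0.15 + 0.00 + 0.00)
  = 5.7000 / 0.1500 = 38.00

38.00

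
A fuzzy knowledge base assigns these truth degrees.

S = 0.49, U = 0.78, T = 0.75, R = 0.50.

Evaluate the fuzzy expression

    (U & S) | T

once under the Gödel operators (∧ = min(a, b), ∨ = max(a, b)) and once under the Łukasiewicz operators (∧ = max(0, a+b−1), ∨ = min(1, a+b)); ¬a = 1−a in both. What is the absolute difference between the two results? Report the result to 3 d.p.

0.250

Under Gödel:
  U & S = min(a, b) on (0.78, 0.49) = 0.49
  (U & S) | T = max(a, b) on (0.49, 0.75) = 0.75
  → value = 0.7500
Under Łukasiewicz:
  U & S = max(0, a+b−1) on (0.78, 0.49) = 0.27
  (U & S) | T = min(1, a+b) on (0.27, 0.75) = 1.00
  → value = 1.0000
|0.7500 − 1.0000| = 0.250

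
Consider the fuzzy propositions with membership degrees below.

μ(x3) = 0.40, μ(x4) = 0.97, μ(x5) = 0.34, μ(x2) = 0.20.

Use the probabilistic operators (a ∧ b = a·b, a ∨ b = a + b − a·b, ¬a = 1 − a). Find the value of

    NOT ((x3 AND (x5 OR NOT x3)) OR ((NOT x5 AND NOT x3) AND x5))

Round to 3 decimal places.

NOT x3 = 1 − 0.4000 = 0.6000
x5 OR NOT x3 = a + b − a·b on (0.3400, 0.6000) = 0.7360
x3 AND (x5 OR NOT x3) = a·b on (0.4000, 0.7360) = 0.2944
NOT x5 = 1 − 0.3400 = 0.6600
NOT x3 = 1 − 0.4000 = 0.6000
NOT x5 AND NOT x3 = a·b on (0.6600, 0.6000) = 0.3960
(NOT x5 AND NOT x3) AND x5 = a·b on (0.3960, 0.3400) = 0.1346
(x3 AND (x5 OR NOT x3)) OR ((NOT x5 AND NOT x3) AND x5) = a + b − a·b on (0.2944, 0.1346) = 0.3894
NOT ((x3 AND (x5 OR NOT x3)) OR ((NOT x5 AND NOT x3) AND x5)) = 1 − 0.3894 = 0.6106

0.611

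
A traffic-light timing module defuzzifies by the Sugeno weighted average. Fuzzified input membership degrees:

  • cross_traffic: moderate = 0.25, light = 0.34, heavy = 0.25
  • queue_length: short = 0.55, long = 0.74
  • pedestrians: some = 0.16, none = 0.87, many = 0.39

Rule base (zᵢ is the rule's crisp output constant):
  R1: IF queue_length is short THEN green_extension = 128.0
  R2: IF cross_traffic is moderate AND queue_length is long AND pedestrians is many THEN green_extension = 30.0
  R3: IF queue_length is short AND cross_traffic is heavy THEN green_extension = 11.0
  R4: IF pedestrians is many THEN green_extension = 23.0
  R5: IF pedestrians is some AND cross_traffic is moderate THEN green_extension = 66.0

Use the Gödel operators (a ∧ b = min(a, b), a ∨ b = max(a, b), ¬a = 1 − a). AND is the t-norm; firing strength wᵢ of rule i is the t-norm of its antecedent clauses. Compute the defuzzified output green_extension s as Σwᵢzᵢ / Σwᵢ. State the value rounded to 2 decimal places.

62.61

R1 (z=128.0): short=0.55 → w = 0.55
R2 (z=30.0): moderate=0.25, long=0.74, many=0.39; AND[min(a, b)] → w = 0.25
R3 (z=11.0): short=0.55, heavy=0.25; AND[min(a, b)] → w = 0.25
R4 (z=23.0): many=0.39 → w = 0.39
R5 (z=66.0): some=0.16, moderate=0.25; AND[min(a, b)] → w = 0.16
Weighted average = (0.55·128.0 + 0.25·30.0 + 0.25·11.0 + 0.39·23.0 + 0.16·66.0) / (0.55 + 0.25 + 0.25 + 0.39 + 0.16)
  = 100.1800 / 1.6000 = 62.61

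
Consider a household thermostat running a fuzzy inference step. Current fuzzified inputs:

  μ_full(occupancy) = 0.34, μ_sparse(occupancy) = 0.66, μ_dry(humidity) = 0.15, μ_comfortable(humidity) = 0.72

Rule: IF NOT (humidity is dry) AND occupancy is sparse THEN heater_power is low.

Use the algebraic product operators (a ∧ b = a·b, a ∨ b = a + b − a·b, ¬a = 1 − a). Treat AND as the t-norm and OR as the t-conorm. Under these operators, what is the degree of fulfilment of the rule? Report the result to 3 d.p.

0.561

firing strength: ¬dry=1−0.15=0.85, sparse=0.66; AND[a·b] → w = 0.5610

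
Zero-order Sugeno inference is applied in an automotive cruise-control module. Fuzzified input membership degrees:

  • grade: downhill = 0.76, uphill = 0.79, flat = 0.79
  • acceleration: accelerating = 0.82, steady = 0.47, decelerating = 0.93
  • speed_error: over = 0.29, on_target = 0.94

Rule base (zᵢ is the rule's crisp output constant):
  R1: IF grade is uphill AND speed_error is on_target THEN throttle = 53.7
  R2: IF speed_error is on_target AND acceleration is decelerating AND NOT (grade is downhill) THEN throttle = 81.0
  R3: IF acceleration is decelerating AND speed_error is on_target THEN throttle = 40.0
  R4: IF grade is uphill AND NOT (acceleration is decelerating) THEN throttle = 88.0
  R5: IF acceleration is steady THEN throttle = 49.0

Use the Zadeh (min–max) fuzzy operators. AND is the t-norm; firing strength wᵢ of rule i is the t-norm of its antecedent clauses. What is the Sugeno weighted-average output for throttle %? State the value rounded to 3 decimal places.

51.301

R1 (z=53.7): uphill=0.79, on_target=0.94; AND[min(a, b)] → w = 0.79
R2 (z=81.0): on_target=0.94, decelerating=0.93, ¬downhill=1−0.76=0.24; AND[min(a, b)] → w = 0.24
R3 (z=40.0): decelerating=0.93, on_target=0.94; AND[min(a, b)] → w = 0.93
R4 (z=88.0): uphill=0.79, ¬decelerating=1−0.93=0.07; AND[min(a, b)] → w = 0.07
R5 (z=49.0): steady=0.47 → w = 0.47
Weighted average = (0.79·53.7 + 0.24·81.0 + 0.93·40.0 + 0.07·88.0 + 0.47·49.0) / (0.79 + 0.24 + 0.93 + 0.07 + 0.47)
  = 128.2530 / 2.5000 = 51.301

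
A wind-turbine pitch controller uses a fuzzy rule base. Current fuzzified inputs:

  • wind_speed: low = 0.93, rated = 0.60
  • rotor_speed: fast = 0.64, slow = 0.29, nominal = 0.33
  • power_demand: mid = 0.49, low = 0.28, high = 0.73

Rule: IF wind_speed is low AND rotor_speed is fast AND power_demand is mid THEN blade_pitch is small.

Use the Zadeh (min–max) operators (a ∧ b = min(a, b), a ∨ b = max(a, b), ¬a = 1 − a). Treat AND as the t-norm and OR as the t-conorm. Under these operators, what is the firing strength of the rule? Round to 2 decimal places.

0.49

firing strength: low=0.93, fast=0.64, mid=0.49; AND[min(a, b)] → w = 0.49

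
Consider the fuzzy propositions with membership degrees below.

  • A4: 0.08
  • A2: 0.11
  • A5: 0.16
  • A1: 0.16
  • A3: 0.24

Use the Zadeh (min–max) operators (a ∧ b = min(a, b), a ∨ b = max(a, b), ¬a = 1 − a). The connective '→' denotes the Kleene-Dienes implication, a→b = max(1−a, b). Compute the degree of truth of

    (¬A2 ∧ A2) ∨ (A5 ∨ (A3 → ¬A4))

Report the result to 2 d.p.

0.92

¬A2 = 1 − 0.11 = 0.89
¬A2 ∧ A2 = min(a, b) on (0.89, 0.11) = 0.11
¬A4 = 1 − 0.08 = 0.92
A3 → ¬A4  [Kleene-Dienes: max(1−a, b)] with a=0.24, b=0.92 → 0.92
A5 ∨ (A3 → ¬A4) = max(a, b) on (0.16, 0.92) = 0.92
(¬A2 ∧ A2) ∨ (A5 ∨ (A3 → ¬A4)) = max(a, b) on (0.11, 0.92) = 0.92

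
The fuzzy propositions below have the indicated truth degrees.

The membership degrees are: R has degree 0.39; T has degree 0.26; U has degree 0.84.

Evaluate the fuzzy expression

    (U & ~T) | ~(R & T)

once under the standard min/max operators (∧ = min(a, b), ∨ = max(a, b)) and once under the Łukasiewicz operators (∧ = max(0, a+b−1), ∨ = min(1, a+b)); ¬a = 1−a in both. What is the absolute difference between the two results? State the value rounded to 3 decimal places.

Under standard min/max:
  ~T = 1 − 0.26 = 0.74
  U & ~T = min(a, b) on (0.84, 0.74) = 0.74
  R & T = min(a, b) on (0.39, 0.26) = 0.26
  ~(R & T) = 1 − 0.26 = 0.74
  (U & ~T) | ~(R & T) = max(a, b) on (0.74, 0.74) = 0.74
  → value = 0.7400
Under Łukasiewicz:
  ~T = 1 − 0.26 = 0.74
  U & ~T = max(0, a+b−1) on (0.84, 0.74) = 0.58
  R & T = max(0, a+b−1) on (0.39, 0.26) = 0.00
  ~(R & T) = 1 − 0.00 = 1.00
  (U & ~T) | ~(R & T) = min(1, a+b) on (0.58, 1.00) = 1.00
  → value = 1.0000
|0.7400 − 1.0000| = 0.260

0.260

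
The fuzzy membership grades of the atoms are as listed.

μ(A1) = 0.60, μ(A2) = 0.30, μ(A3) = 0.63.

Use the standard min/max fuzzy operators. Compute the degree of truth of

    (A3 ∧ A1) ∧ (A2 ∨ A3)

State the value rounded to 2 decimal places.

0.60

A3 ∧ A1 = min(a, b) on (0.63, 0.60) = 0.60
A2 ∨ A3 = max(a, b) on (0.30, 0.63) = 0.63
(A3 ∧ A1) ∧ (A2 ∨ A3) = min(a, b) on (0.60, 0.63) = 0.60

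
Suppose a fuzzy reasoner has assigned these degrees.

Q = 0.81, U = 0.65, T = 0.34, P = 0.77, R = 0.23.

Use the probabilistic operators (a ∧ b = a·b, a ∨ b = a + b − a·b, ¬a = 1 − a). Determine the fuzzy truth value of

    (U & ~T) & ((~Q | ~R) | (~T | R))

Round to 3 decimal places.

~T = 1 − 0.3400 = 0.6600
U & ~T = a·b on (0.6500, 0.6600) = 0.4290
~Q = 1 − 0.8100 = 0.1900
~R = 1 − 0.2300 = 0.7700
~Q | ~R = a + b − a·b on (0.1900, 0.7700) = 0.8137
~T = 1 − 0.3400 = 0.6600
~T | R = a + b − a·b on (0.6600, 0.2300) = 0.7382
(~Q | ~R) | (~T | R) = a + b − a·b on (0.8137, 0.7382) = 0.9512
(U & ~T) & ((~Q | ~R) | (~T | R)) = a·b on (0.4290, 0.9512) = 0.4081

0.408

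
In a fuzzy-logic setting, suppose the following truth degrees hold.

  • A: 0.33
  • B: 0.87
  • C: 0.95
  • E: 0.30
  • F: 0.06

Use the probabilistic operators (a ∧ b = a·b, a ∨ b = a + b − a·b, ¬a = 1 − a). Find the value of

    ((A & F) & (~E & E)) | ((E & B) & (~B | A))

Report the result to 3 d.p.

A & F = a·b on (0.3300, 0.0600) = 0.0198
~E = 1 − 0.3000 = 0.7000
~E & E = a·b on (0.7000, 0.3000) = 0.2100
(A & F) & (~E & E) = a·b on (0.0198, 0.2100) = 0.0042
E & B = a·b on (0.3000, 0.8700) = 0.2610
~B = 1 − 0.8700 = 0.1300
~B | A = a + b − a·b on (0.1300, 0.3300) = 0.4171
(E & B) & (~B | A) = a·b on (0.2610, 0.4171) = 0.1089
((A & F) & (~E & E)) | ((E & B) & (~B | A)) = a + b − a·b on (0.0042, 0.1089) = 0.1126

0.113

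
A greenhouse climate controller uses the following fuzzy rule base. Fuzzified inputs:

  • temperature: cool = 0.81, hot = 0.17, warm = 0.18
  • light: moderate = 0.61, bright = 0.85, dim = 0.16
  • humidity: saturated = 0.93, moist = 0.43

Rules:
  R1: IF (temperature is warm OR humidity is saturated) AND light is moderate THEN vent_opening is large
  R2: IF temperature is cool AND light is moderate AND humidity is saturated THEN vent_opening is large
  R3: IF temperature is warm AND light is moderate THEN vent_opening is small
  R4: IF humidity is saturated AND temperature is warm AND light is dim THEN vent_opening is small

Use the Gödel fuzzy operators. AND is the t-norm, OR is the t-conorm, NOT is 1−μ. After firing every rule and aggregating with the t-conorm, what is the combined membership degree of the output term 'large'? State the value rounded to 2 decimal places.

0.61

R1: (warm=0.18 OR saturated=0.93) = 0.93; AND[min(a, b)] with moderate=0.61 → w = 0.61
R2: cool=0.81, moderate=0.61, saturated=0.93; AND[min(a, b)] → w = 0.61
R3: warm=0.18, moderate=0.61; AND[min(a, b)] → w = 0.18
R4: saturated=0.93, warm=0.18, dim=0.16; AND[min(a, b)] → w = 0.16
Rules with consequent 'large': {R1, R2} → strengths 0.61, 0.61
Aggregate via t-conorm [max(a, b)]: 0.61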